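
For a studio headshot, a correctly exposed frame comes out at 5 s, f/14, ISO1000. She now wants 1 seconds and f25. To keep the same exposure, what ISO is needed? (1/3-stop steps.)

Shutter speed: 5 → 4 → 3.2 → 2.5 → 2 → 1.6 → 1.3 → 1 — 2 1/3 stops faster (darker).
Aperture: f/14 → f/16 → f/18 → f/20 → f/22 → f/25 — 1 2/3 stops narrower (darker).
Net change so far: 4 stops darker. Offset with the ISO: 1000 → 1250 → 1600 → 2000 → 2500 → 3200 → 4000 → 5000 → 6400 → 8000 → 10000 → 12800 → 16000.

ISO 16000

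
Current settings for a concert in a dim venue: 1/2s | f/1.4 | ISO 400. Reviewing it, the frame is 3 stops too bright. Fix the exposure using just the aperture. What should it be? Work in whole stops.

f/4

Overexposed by 3 stops → need 3 stops darker.
Aperture: f/1.4 → f/2 → f/2.8 → f/4.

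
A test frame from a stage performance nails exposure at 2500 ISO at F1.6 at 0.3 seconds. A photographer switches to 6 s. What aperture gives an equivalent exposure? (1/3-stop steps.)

f/7.1

Shutter speed: 0.3 → 0.4 → 0.5 → 0.6 → 0.8 → 1 → 1.3 → 1.6 → 2 → 2.5 → 3.2 → 4 → 5 → 6 — 4 1/3 stops slower (brighter).
Need 4 1/3 stops darker from the aperture: f/1.6 → f/1.8 → f/2 → f/2.2 → f/2.5 → f/2.8 → f/3.2 → f/3.5 → f/4 → f/4.5 → f/5 → f/5.6 → f/6.3 → f/7.1.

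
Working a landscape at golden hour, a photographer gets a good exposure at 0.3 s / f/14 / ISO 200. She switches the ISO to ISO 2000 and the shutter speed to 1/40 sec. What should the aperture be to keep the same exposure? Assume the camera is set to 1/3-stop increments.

ISO: 200 → 250 → 320 → 400 → 500 → 640 → 800 → 1000 → 1250 → 1600 → 2000 — 3 1/3 stops higher (brighter).
Shutter speed: 0.3 → 1/4 → 1/5 → 1/6 → 1/8 → 1/10 → 1/13 → 1/15 → 1/20 → 1/25 → 1/30 → 1/40 — 3 2/3 stops faster (darker).
Net change so far: 1/3 stop darker. Offset with the aperture: f/14 → f/13.

f/13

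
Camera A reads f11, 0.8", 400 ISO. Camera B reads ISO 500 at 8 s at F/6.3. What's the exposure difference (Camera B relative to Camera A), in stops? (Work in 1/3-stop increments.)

Aperture: f/11 → f/10 → f/9 → f/8 → f/7.1 → f/6.3 — 1 2/3 stops wider (brighter).
Shutter speed: 0.8 → 1 → 1.3 → 1.6 → 2 → 2.5 → 3.2 → 4 → 5 → 6 → 8 — 3 1/3 stops slower (brighter).
ISO: 400 → 500 — 1/3 stop higher (brighter).
Net: +1 2/3 +3 1/3 +1/3 = +5 1/3 stops.

5 1/3 stops brighter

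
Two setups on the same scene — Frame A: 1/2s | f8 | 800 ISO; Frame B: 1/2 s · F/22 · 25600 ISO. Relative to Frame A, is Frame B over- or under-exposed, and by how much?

2 stops brighter

Aperture: f/8 → f/11 → f/16 → f/22 — 3 stops narrower (darker).
Shutter speed: unchanged.
ISO: 800 → 1600 → 3200 → 6400 → 12800 → 25600 — 5 stops higher (brighter).
Net: −3 +5 = +2 stops.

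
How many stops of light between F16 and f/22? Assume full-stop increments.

f/16 → f/22 — count the steps: 1 stop.

1 stop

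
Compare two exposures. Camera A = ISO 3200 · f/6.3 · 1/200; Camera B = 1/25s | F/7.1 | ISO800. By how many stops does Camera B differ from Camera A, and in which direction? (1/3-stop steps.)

2/3 stop brighter

Aperture: f/6.3 → f/7.1 — 1/3 stop stopped down (darker).
Shutter speed: 1/200 → 1/160 → 1/125 → 1/100 → 1/80 → 1/60 → 1/50 → 1/40 → 1/30 → 1/25 — 3 stops longer (brighter).
ISO: 3200 → 2500 → 2000 → 1600 → 1250 → 1000 → 800 — 2 stops dropped (darker).
Net: −1/3 +3 −2 = +2/3 stops.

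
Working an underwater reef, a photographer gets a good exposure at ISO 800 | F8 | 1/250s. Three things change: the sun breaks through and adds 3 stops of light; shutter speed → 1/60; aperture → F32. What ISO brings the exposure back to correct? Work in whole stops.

Scene light: 3 stops brighter.
Shutter speed: 1/250 → 1/125 → 1/60 — 2 stops longer (brighter).
Aperture: f/8 → f/11 → f/16 → f/22 → f/32 — 4 stops narrower (darker).
Net so far: 1 stop brighter. ISO: 800 → 400.

ISO 400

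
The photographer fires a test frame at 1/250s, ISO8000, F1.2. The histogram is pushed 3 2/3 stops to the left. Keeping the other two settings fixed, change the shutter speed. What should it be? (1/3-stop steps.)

Underexposed by 3 2/3 stops → need 3 2/3 stops brighter.
Shutter speed: 1/250 → 1/200 → 1/160 → 1/125 → 1/100 → 1/80 → 1/60 → 1/50 → 1/40 → 1/30 → 1/25 → 1/20.

1/20s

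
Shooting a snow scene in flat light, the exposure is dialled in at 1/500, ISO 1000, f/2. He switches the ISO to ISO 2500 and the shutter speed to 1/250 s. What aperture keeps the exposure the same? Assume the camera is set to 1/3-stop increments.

ISO: 1000 → 1250 → 1600 → 2000 → 2500 — 1 1/3 stops raised (brighter).
Shutter speed: 1/500 → 1/400 → 1/320 → 1/250 — 1 stop slower (brighter).
Net change so far: 2 1/3 stops brighter. Offset with the aperture: f/2 → f/2.2 → f/2.5 → f/2.8 → f/3.2 → f/3.5 → f/4 → f/4.5.

f/4.5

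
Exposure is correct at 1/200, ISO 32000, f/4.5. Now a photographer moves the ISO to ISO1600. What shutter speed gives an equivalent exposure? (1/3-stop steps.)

1/10s

ISO: 32000 → 25600 → 20000 → 16000 → 12800 → 10000 → 8000 → 6400 → 5000 → 4000 → 3200 → 2500 → 2000 → 1600 — 4 1/3 stops lower (darker).
Need 4 1/3 stops brighter from the shutter speed: 1/200 → 1/160 → 1/125 → 1/100 → 1/80 → 1/60 → 1/50 → 1/40 → 1/30 → 1/25 → 1/20 → 1/15 → 1/13 → 1/10.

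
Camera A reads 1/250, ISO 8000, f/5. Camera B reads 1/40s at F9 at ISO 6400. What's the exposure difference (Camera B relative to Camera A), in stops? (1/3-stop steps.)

Aperture: f/5 → f/5.6 → f/6.3 → f/7.1 → f/8 → f/9 — 1 2/3 stops smaller aperture (darker).
Shutter speed: 1/250 → 1/200 → 1/160 → 1/125 → 1/100 → 1/80 → 1/60 → 1/50 → 1/40 — 2 2/3 stops longer (brighter).
ISO: 8000 → 6400 — 1/3 stop dropped (darker).
Net: −1 2/3 +2 2/3 −1/3 = +2/3 stops.

2/3 stop brighter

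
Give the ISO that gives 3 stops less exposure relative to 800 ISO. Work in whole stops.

ISO: 800 → 400 → 200 → 100 — 3 stops lower (darker).

ISO 100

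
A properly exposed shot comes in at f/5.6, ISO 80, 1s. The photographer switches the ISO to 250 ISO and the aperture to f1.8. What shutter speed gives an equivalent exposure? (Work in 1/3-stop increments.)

ISO: 80 → 100 → 125 → 160 → 200 → 250 — 1 2/3 stops raised (brighter).
Aperture: f/5.6 → f/5 → f/4.5 → f/4 → f/3.5 → f/3.2 → f/2.8 → f/2.5 → f/2.2 → f/2 → f/1.8 — 3 1/3 stops larger aperture (brighter).
Net change so far: 5 stops brighter. Offset with the shutter speed: 1 → 0.8 → 0.6 → 0.5 → 0.4 → 0.3 → 1/4 → 1/5 → 1/6 → 1/8 → 1/10 → 1/13 → 1/15 → 1/20 → 1/25 → 1/30.

1/30s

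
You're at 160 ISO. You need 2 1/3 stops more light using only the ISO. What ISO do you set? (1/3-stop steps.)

ISO: 160 → 200 → 250 → 320 → 400 → 500 → 640 → 800 — 2 1/3 stops higher (brighter).

ISO 800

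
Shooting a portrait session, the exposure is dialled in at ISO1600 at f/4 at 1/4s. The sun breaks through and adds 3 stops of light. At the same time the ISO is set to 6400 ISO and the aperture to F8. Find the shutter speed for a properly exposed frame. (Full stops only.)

Scene light: 3 stops brighter.
ISO: 1600 → 3200 → 6400 — 2 stops higher (brighter).
Aperture: f/4 → f/5.6 → f/8 — 2 stops stopped down (darker).
Net so far: 3 stops brighter. Shutter speed: 1/4 → 1/8 → 1/15 → 1/30.

1/30s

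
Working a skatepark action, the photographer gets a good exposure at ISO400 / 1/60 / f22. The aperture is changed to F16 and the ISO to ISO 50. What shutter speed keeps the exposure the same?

1/15s

Aperture: f/22 → f/16 — 1 stop wider (brighter).
ISO: 400 → 200 → 100 → 50 — 3 stops dropped (darker).
Net change so far: 2 stops darker. Offset with the shutter speed: 1/60 → 1/30 → 1/15.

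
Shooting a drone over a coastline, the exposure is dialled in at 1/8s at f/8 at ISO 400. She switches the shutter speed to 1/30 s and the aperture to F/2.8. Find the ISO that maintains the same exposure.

Shutter speed: 1/8 → 1/15 → 1/30 — 2 stops faster (darker).
Aperture: f/8 → f/5.6 → f/4 → f/2.8 — 3 stops opened up (brighter).
Net change so far: 1 stop brighter. Offset with the ISO: 400 → 200.

ISO 200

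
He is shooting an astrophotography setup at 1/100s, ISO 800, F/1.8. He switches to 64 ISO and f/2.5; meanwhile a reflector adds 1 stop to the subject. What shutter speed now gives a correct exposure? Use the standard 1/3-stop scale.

Scene light: 1 stop brighter.
ISO: 800 → 640 → 500 → 400 → 320 → 250 → 200 → 160 → 125 → 100 → 80 → 64 — 3 2/3 stops lower (darker).
Aperture: f/1.8 → f/2 → f/2.2 → f/2.5 — 1 stop stopped down (darker).
Net so far: 3 2/3 stops darker. Shutter speed: 1/100 → 1/80 → 1/60 → 1/50 → 1/40 → 1/30 → 1/25 → 1/20 → 1/15 → 1/13 → 1/10 → 1/8.

1/8s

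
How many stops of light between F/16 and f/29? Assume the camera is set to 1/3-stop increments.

1 2/3 stops

f/16 → f/18 → f/20 → f/22 → f/25 → f/29 — count the steps: 5 third-stops = 1 2/3 stops.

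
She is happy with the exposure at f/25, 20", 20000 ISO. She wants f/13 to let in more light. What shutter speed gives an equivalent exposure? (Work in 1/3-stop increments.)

Aperture: f/25 → f/22 → f/20 → f/18 → f/16 → f/14 → f/13 — 2 stops opened up (brighter).
Need 2 stops darker from the shutter speed: 20 → 15 → 13 → 10 → 8 → 6 → 5.

5 s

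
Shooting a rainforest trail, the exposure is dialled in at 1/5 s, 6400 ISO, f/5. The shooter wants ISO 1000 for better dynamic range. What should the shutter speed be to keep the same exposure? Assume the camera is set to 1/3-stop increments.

1.3 s

ISO: 6400 → 5000 → 4000 → 3200 → 2500 → 2000 → 1600 → 1250 → 1000 — 2 2/3 stops lower (darker).
Need 2 2/3 stops brighter from the shutter speed: 1/5 → 1/4 → 0.3 → 0.4 → 0.5 → 0.6 → 0.8 → 1 → 1.3.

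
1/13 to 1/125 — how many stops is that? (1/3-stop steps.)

3 1/3 stops

1/13 → 1/15 → 1/20 → 1/25 → 1/30 → 1/40 → 1/50 → 1/60 → 1/80 → 1/100 → 1/125 — count the steps: 10 third-stops = 3 1/3 stops.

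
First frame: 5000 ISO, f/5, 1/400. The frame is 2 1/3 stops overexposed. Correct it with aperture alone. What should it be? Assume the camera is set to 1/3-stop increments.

f/11

Overexposed by 2 1/3 stops → need 2 1/3 stops darker.
Aperture: f/5 → f/5.6 → f/6.3 → f/7.1 → f/8 → f/9 → f/10 → f/11.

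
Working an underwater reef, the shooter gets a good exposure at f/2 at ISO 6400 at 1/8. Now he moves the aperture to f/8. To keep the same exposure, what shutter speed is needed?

Aperture: f/2 → f/2.8 → f/4 → f/5.6 → f/8 — 4 stops narrower (darker).
Need 4 stops brighter from the shutter speed: 1/8 → 1/4 → 1/2 → 1 → 2.

2 s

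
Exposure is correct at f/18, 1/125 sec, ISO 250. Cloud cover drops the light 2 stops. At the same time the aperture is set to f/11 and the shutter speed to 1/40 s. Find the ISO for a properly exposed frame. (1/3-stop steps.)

Scene light: 2 stops darker.
Aperture: f/18 → f/16 → f/14 → f/13 → f/11 — 1 1/3 stops opened up (brighter).
Shutter speed: 1/125 → 1/100 → 1/80 → 1/60 → 1/50 → 1/40 — 1 2/3 stops slower (brighter).
Net so far: 1 stop brighter. ISO: 250 → 200 → 160 → 125.

ISO 125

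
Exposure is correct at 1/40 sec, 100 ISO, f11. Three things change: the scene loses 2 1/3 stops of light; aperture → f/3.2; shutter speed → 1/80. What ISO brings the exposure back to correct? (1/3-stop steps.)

ISO 80

Scene light: 2 1/3 stops darker.
Aperture: f/11 → f/10 → f/9 → f/8 → f/7.1 → f/6.3 → f/5.6 → f/5 → f/4.5 → f/4 → f/3.5 → f/3.2 — 3 2/3 stops wider (brighter).
Shutter speed: 1/40 → 1/50 → 1/60 → 1/80 — 1 stop shorter (darker).
Net so far: 1/3 stop brighter. ISO: 100 → 80.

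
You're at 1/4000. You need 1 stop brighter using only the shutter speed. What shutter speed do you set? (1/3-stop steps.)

Shutter speed: 1/4000 → 1/3200 → 1/2500 → 1/2000 — 1 stop slower (brighter).

1/2000s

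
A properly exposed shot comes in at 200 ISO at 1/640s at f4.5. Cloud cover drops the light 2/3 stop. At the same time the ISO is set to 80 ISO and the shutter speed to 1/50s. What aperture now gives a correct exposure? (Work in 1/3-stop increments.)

f/8

Scene light: 2/3 stop darker.
ISO: 200 → 160 → 125 → 100 → 80 — 1 1/3 stops dropped (darker).
Shutter speed: 1/640 → 1/500 → 1/400 → 1/320 → 1/250 → 1/200 → 1/160 → 1/125 → 1/100 → 1/80 → 1/60 → 1/50 — 3 2/3 stops slower (brighter).
Net so far: 1 2/3 stops brighter. Aperture: f/4.5 → f/5 → f/5.6 → f/6.3 → f/7.1 → f/8.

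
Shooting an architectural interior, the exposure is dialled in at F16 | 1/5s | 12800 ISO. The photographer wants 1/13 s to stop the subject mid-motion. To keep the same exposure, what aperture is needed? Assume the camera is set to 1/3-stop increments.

f/10

Shutter speed: 1/5 → 1/6 → 1/8 → 1/10 → 1/13 — 1 1/3 stops faster (darker).
Need 1 1/3 stops brighter from the aperture: f/16 → f/14 → f/13 → f/11 → f/10.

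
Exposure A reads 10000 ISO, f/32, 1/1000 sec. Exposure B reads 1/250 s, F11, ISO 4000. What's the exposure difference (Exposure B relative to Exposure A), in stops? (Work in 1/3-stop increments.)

3 2/3 stops brighter

Aperture: f/32 → f/29 → f/25 → f/22 → f/20 → f/18 → f/16 → f/14 → f/13 → f/11 — 3 stops larger aperture (brighter).
Shutter speed: 1/1000 → 1/800 → 1/640 → 1/500 → 1/400 → 1/320 → 1/250 — 2 stops slower (brighter).
ISO: 10000 → 8000 → 6400 → 5000 → 4000 — 1 1/3 stops lower (darker).
Net: +3 +2 −1 1/3 = +3 2/3 stops.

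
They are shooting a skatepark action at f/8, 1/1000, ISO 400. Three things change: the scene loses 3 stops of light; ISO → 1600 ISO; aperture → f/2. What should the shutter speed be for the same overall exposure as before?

Scene light: 3 stops darker.
ISO: 400 → 800 → 1600 — 2 stops higher (brighter).
Aperture: f/8 → f/5.6 → f/4 → f/2.8 → f/2 — 4 stops larger aperture (brighter).
Net so far: 3 stops brighter. Shutter speed: 1/1000 → 1/2000 → 1/4000 → 1/8000.

1/8000s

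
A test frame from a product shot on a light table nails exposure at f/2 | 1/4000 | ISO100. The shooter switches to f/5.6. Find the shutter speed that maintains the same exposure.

1/500s

Aperture: f/2 → f/2.8 → f/4 → f/5.6 — 3 stops narrower (darker).
Need 3 stops brighter from the shutter speed: 1/4000 → 1/2000 → 1/1000 → 1/500.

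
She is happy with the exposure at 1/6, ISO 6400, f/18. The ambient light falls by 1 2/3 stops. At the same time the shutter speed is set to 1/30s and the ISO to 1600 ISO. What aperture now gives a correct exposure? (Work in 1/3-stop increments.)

f/2.2

Scene light: 1 2/3 stops darker.
Shutter speed: 1/6 → 1/8 → 1/10 → 1/13 → 1/15 → 1/20 → 1/25 → 1/30 — 2 1/3 stops faster (darker).
ISO: 6400 → 5000 → 4000 → 3200 → 2500 → 2000 → 1600 — 2 stops dropped (darker).
Net so far: 6 stops darker. Aperture: f/18 → f/16 → f/14 → f/13 → f/11 → f/10 → f/9 → f/8 → f/7.1 → f/6.3 → f/5.6 → f/5 → f/4.5 → f/4 → f/3.5 → f/3.2 → f/2.8 → f/2.5 → f/2.2.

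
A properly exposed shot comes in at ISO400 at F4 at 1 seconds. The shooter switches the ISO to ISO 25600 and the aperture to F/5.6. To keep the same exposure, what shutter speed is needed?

ISO: 400 → 800 → 1600 → 3200 → 6400 → 12800 → 25600 — 6 stops raised (brighter).
Aperture: f/4 → f/5.6 — 1 stop narrower (darker).
Net change so far: 5 stops brighter. Offset with the shutter speed: 1 → 1/2 → 1/4 → 1/8 → 1/15 → 1/30.

1/30s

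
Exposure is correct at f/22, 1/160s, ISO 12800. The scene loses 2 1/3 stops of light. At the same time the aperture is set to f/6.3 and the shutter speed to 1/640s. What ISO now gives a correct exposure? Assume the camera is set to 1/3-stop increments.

Scene light: 2 1/3 stops darker.
Aperture: f/22 → f/20 → f/18 → f/16 → f/14 → f/13 → f/11 → f/10 → f/9 → f/8 → f/7.1 → f/6.3 — 3 2/3 stops opened up (brighter).
Shutter speed: 1/160 → 1/200 → 1/250 → 1/320 → 1/400 → 1/500 → 1/640 — 2 stops faster (darker).
Net so far: 2/3 stop darker. ISO: 12800 → 16000 → 20000.

ISO 20000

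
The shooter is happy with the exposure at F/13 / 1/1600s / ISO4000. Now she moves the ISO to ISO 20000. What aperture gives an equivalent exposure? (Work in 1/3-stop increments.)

f/29

ISO: 4000 → 5000 → 6400 → 8000 → 10000 → 12800 → 16000 → 20000 — 2 1/3 stops higher (brighter).
Need 2 1/3 stops darker from the aperture: f/13 → f/14 → f/16 → f/18 → f/20 → f/22 → f/25 → f/29.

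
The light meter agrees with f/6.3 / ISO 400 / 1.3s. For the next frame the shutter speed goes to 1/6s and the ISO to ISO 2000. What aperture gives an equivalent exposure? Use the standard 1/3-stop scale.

Shutter speed: 1.3 → 1 → 0.8 → 0.6 → 0.5 → 0.4 → 0.3 → 1/4 → 1/5 → 1/6 — 3 stops shorter (darker).
ISO: 400 → 500 → 640 → 800 → 1000 → 1250 → 1600 → 2000 — 2 1/3 stops raised (brighter).
Net change so far: 2/3 stop darker. Offset with the aperture: f/6.3 → f/5.6 → f/5.

f/5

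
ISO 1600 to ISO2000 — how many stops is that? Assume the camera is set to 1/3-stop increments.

1/3 stop

1600 → 2000 — count the steps: 1 third-stops = 1/3 stop.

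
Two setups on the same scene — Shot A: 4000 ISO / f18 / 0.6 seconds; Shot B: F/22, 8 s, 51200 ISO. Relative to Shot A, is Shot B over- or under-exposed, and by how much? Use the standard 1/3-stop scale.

Aperture: f/18 → f/20 → f/22 — 2/3 stop smaller aperture (darker).
Shutter speed: 0.6 → 0.8 → 1 → 1.3 → 1.6 → 2 → 2.5 → 3.2 → 4 → 5 → 6 → 8 — 3 2/3 stops slower (brighter).
ISO: 4000 → 5000 → 6400 → 8000 → 10000 → 12800 → 16000 → 20000 → 25600 → 32000 → 40000 → 51200 — 3 2/3 stops raised (brighter).
Net: −2/3 +3 2/3 +3 2/3 = +6 2/3 stops.

6 2/3 stops brighter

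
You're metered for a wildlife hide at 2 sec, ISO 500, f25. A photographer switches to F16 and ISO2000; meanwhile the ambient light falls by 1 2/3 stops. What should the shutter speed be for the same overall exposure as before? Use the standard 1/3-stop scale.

Scene light: 1 2/3 stops darker.
Aperture: f/25 → f/22 → f/20 → f/18 → f/16 — 1 1/3 stops wider (brighter).
ISO: 500 → 640 → 800 → 1000 → 1250 → 1600 → 2000 — 2 stops higher (brighter).
Net so far: 1 2/3 stops brighter. Shutter speed: 2 → 1.6 → 1.3 → 1 → 0.8 → 0.6.

0.6 s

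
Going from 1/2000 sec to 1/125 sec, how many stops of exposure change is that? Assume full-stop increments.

4 stops

1/2000 → 1/1000 → 1/500 → 1/250 → 1/125 — count the steps: 4 stops.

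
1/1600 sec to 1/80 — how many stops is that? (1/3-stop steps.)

1/1600 → 1/1250 → 1/1000 → 1/800 → 1/640 → 1/500 → 1/400 → 1/320 → 1/250 → 1/200 → 1/160 → 1/125 → 1/100 → 1/80 — count the steps: 13 third-stops = 4 1/3 stops.

4 1/3 stops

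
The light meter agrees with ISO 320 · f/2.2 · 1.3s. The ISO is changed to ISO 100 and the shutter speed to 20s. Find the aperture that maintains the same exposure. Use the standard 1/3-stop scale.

ISO: 320 → 250 → 200 → 160 → 125 → 100 — 1 2/3 stops dropped (darker).
Shutter speed: 1.3 → 1.6 → 2 → 2.5 → 3.2 → 4 → 5 → 6 → 8 → 10 → 13 → 15 → 20 — 4 stops slower (brighter).
Net change so far: 2 1/3 stops brighter. Offset with the aperture: f/2.2 → f/2.5 → f/2.8 → f/3.2 → f/3.5 → f/4 → f/4.5 → f/5.

f/5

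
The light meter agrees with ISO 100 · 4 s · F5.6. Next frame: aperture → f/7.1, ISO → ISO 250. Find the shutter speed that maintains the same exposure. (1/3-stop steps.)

Aperture: f/5.6 → f/6.3 → f/7.1 — 2/3 stop stopped down (darker).
ISO: 100 → 125 → 160 → 200 → 250 — 1 1/3 stops raised (brighter).
Net change so far: 2/3 stop brighter. Offset with the shutter speed: 4 → 3.2 → 2.5.

2.5 s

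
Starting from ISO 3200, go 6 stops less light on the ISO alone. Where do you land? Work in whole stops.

ISO: 3200 → 1600 → 800 → 400 → 200 → 100 → 50 — 6 stops lower (darker).

ISO 50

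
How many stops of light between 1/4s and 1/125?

5 stops

1/4 → 1/8 → 1/15 → 1/30 → 1/60 → 1/125 — count the steps: 5 stops.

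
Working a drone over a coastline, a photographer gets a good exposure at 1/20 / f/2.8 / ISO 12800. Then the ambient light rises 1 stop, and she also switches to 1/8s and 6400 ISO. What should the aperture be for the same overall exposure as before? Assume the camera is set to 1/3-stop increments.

Scene light: 1 stop brighter.
Shutter speed: 1/20 → 1/15 → 1/13 → 1/10 → 1/8 — 1 1/3 stops slower (brighter).
ISO: 12800 → 10000 → 8000 → 6400 — 1 stop dropped (darker).
Net so far: 1 1/3 stops brighter. Aperture: f/2.8 → f/3.2 → f/3.5 → f/4 → f/4.5.

f/4.5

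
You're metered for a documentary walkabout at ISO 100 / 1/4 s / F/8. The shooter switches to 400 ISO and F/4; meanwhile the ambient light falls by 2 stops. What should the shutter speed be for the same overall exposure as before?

1/15s

Scene light: 2 stops darker.
ISO: 100 → 200 → 400 — 2 stops higher (brighter).
Aperture: f/8 → f/5.6 → f/4 — 2 stops opened up (brighter).
Net so far: 2 stops brighter. Shutter speed: 1/4 → 1/8 → 1/15.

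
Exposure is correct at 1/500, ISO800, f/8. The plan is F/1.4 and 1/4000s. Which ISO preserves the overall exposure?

Aperture: f/8 → f/5.6 → f/4 → f/2.8 → f/2 → f/1.4 — 5 stops wider (brighter).
Shutter speed: 1/500 → 1/1000 → 1/2000 → 1/4000 — 3 stops shorter (darker).
Net change so far: 2 stops brighter. Offset with the ISO: 800 → 400 → 200.

ISO 200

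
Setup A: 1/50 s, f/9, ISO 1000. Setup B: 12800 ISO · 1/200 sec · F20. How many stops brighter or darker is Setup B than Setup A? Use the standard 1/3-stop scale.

Aperture: f/9 → f/10 → f/11 → f/13 → f/14 → f/16 → f/18 → f/20 — 2 1/3 stops smaller aperture (darker).
Shutter speed: 1/50 → 1/60 → 1/80 → 1/100 → 1/125 → 1/160 → 1/200 — 2 stops shorter (darker).
ISO: 1000 → 1250 → 1600 → 2000 → 2500 → 3200 → 4000 → 5000 → 6400 → 8000 → 10000 → 12800 — 3 2/3 stops raised (brighter).
Net: −2 1/3 −2 +3 2/3 = −2/3 stops.

2/3 stop darker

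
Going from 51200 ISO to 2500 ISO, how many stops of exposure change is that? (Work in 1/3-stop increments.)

4 1/3 stops

51200 → 40000 → 32000 → 25600 → 20000 → 16000 → 12800 → 10000 → 8000 → 6400 → 5000 → 4000 → 3200 → 2500 — count the steps: 13 third-stops = 4 1/3 stops.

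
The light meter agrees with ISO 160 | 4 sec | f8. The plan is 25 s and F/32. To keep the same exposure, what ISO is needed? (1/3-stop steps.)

ISO 400

Shutter speed: 4 → 5 → 6 → 8 → 10 → 13 → 15 → 20 → 25 — 2 2/3 stops longer (brighter).
Aperture: f/8 → f/9 → f/10 → f/11 → f/13 → f/14 → f/16 → f/18 → f/20 → f/22 → f/25 → f/29 → f/32 — 4 stops smaller aperture (darker).
Net change so far: 1 1/3 stops darker. Offset with the ISO: 160 → 200 → 250 → 320 → 400.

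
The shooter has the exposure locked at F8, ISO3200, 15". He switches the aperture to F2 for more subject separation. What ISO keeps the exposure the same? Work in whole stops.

Aperture: f/8 → f/5.6 → f/4 → f/2.8 → f/2 — 4 stops wider (brighter).
Need 4 stops darker from the ISO: 3200 → 1600 → 800 → 400 → 200.

ISO 200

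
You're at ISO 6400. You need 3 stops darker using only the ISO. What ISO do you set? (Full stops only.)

ISO 800

ISO: 6400 → 3200 → 1600 → 800 — 3 stops dropped (darker).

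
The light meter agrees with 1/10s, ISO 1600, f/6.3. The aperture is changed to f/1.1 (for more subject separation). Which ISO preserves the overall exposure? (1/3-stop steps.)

Aperture: f/6.3 → f/5.6 → f/5 → f/4.5 → f/4 → f/3.5 → f/3.2 → f/2.8 → f/2.5 → f/2.2 → f/2 → f/1.8 → f/1.6 → f/1.4 → f/1.2 → f/1.1 — 5 stops wider (brighter).
Need 5 stops darker from the ISO: 1600 → 1250 → 1000 → 800 → 640 → 500 → 400 → 320 → 250 → 200 → 160 → 125 → 100 → 80 → 64 → 50.

ISO 50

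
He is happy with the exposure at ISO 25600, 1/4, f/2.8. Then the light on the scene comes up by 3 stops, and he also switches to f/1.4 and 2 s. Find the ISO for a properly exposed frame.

ISO 100

Scene light: 3 stops brighter.
Aperture: f/2.8 → f/2 → f/1.4 — 2 stops larger aperture (brighter).
Shutter speed: 1/4 → 1/2 → 1 → 2 — 3 stops longer (brighter).
Net so far: 8 stops brighter. ISO: 25600 → 12800 → 6400 → 3200 → 1600 → 800 → 400 → 200 → 100.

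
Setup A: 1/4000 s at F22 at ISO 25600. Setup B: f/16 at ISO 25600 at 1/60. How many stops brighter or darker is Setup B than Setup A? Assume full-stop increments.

Aperture: f/22 → f/16 — 1 stop opened up (brighter).
Shutter speed: 1/4000 → 1/2000 → 1/1000 → 1/500 → 1/250 → 1/125 → 1/60 — 6 stops longer (brighter).
ISO: unchanged.
Net: +1 +6 = +7 stops.

7 stops brighter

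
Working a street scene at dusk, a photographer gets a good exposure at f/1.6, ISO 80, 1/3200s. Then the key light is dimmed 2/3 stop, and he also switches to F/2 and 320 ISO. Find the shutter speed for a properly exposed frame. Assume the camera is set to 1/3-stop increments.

1/5000s

Scene light: 2/3 stop darker.
Aperture: f/1.6 → f/1.8 → f/2 — 2/3 stop stopped down (darker).
ISO: 80 → 100 → 125 → 160 → 200 → 250 → 320 — 2 stops raised (brighter).
Net so far: 2/3 stop brighter. Shutter speed: 1/3200 → 1/4000 → 1/5000.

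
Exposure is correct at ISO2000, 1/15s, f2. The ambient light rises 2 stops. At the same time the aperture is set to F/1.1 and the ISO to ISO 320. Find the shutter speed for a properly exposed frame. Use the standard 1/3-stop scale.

Scene light: 2 stops brighter.
Aperture: f/2 → f/1.8 → f/1.6 → f/1.4 → f/1.2 → f/1.1 — 1 2/3 stops wider (brighter).
ISO: 2000 → 1600 → 1250 → 1000 → 800 → 640 → 500 → 400 → 320 — 2 2/3 stops lower (darker).
Net so far: 1 stop brighter. Shutter speed: 1/15 → 1/20 → 1/25 → 1/30.

1/30s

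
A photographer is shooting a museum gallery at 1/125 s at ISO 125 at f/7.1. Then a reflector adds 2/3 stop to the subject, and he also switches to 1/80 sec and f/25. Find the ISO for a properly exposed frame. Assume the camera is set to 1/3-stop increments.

ISO 640

Scene light: 2/3 stop brighter.
Shutter speed: 1/125 → 1/100 → 1/80 — 2/3 stop slower (brighter).
Aperture: f/7.1 → f/8 → f/9 → f/10 → f/11 → f/13 → f/14 → f/16 → f/18 → f/20 → f/22 → f/25 — 3 2/3 stops narrower (darker).
Net so far: 2 1/3 stops darker. ISO: 125 → 160 → 200 → 250 → 320 → 400 → 500 → 640.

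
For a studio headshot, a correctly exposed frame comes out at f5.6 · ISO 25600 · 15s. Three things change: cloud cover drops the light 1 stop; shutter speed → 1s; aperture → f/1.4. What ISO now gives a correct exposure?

ISO 51200

Scene light: 1 stop darker.
Shutter speed: 15 → 8 → 4 → 2 → 1 — 4 stops shorter (darker).
Aperture: f/5.6 → f/4 → f/2.8 → f/2 → f/1.4 — 4 stops larger aperture (brighter).
Net so far: 1 stop darker. ISO: 25600 → 51200.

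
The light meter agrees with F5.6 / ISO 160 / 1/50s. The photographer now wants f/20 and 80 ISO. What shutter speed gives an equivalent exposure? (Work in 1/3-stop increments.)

Aperture: f/5.6 → f/6.3 → f/7.1 → f/8 → f/9 → f/10 → f/11 → f/13 → f/14 → f/16 → f/18 → f/20 — 3 2/3 stops narrower (darker).
ISO: 160 → 125 → 100 → 80 — 1 stop lower (darker).
Net change so far: 4 2/3 stops darker. Offset with the shutter speed: 1/50 → 1/40 → 1/30 → 1/25 → 1/20 → 1/15 → 1/13 → 1/10 → 1/8 → 1/6 → 1/5 → 1/4 → 0.3 → 0.4 → 0.5.

0.5 s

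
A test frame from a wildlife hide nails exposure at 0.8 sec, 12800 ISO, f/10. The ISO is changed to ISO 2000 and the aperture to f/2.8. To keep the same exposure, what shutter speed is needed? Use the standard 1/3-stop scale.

0.4 s

ISO: 12800 → 10000 → 8000 → 6400 → 5000 → 4000 → 3200 → 2500 → 2000 — 2 2/3 stops lower (darker).
Aperture: f/10 → f/9 → f/8 → f/7.1 → f/6.3 → f/5.6 → f/5 → f/4.5 → f/4 → f/3.5 → f/3.2 → f/2.8 — 3 2/3 stops larger aperture (brighter).
Net change so far: 1 stop brighter. Offset with the shutter speed: 0.8 → 0.6 → 0.5 → 0.4.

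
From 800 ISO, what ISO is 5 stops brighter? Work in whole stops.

ISO: 800 → 1600 → 3200 → 6400 → 12800 → 25600 — 5 stops higher (brighter).

ISO 25600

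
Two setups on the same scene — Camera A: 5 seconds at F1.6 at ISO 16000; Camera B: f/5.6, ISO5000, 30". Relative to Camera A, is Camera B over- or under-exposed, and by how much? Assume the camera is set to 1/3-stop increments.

2 2/3 stops darker

Aperture: f/1.6 → f/1.8 → f/2 → f/2.2 → f/2.5 → f/2.8 → f/3.2 → f/3.5 → f/4 → f/4.5 → f/5 → f/5.6 — 3 2/3 stops stopped down (darker).
Shutter speed: 5 → 6 → 8 → 10 → 13 → 15 → 20 → 25 → 30 — 2 2/3 stops slower (brighter).
ISO: 16000 → 12800 → 10000 → 8000 → 6400 → 5000 — 1 2/3 stops dropped (darker).
Net: −3 2/3 +2 2/3 −1 2/3 = −2 2/3 stops.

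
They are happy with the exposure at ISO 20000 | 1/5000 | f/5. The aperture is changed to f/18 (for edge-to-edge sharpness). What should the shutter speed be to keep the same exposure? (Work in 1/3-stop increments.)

1/400s

Aperture: f/5 → f/5.6 → f/6.3 → f/7.1 → f/8 → f/9 → f/10 → f/11 → f/13 → f/14 → f/16 → f/18 — 3 2/3 stops narrower (darker).
Need 3 2/3 stops brighter from the shutter speed: 1/5000 → 1/4000 → 1/3200 → 1/2500 → 1/2000 → 1/1600 → 1/1250 → 1/1000 → 1/800 → 1/640 → 1/500 → 1/400.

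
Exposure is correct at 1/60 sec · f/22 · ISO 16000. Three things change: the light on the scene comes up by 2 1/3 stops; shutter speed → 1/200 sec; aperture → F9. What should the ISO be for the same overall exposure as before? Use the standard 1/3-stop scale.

ISO 1600

Scene light: 2 1/3 stops brighter.
Shutter speed: 1/60 → 1/80 → 1/100 → 1/125 → 1/160 → 1/200 — 1 2/3 stops shorter (darker).
Aperture: f/22 → f/20 → f/18 → f/16 → f/14 → f/13 → f/11 → f/10 → f/9 — 2 2/3 stops larger aperture (brighter).
Net so far: 3 1/3 stops brighter. ISO: 16000 → 12800 → 10000 → 8000 → 6400 → 5000 → 4000 → 3200 → 2500 → 2000 → 1600.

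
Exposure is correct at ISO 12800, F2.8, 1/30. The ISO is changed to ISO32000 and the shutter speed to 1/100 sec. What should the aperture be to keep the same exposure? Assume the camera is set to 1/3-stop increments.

f/2.5

ISO: 12800 → 16000 → 20000 → 25600 → 32000 — 1 1/3 stops raised (brighter).
Shutter speed: 1/30 → 1/40 → 1/50 → 1/60 → 1/80 → 1/100 — 1 2/3 stops shorter (darker).
Net change so far: 1/3 stop darker. Offset with the aperture: f/2.8 → f/2.5.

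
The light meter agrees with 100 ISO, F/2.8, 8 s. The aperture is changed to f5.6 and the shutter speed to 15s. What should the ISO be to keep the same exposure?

Aperture: f/2.8 → f/4 → f/5.6 — 2 stops smaller aperture (darker).
Shutter speed: 8 → 15 — 1 stop longer (brighter).
Net change so far: 1 stop darker. Offset with the ISO: 100 → 200.

ISO 200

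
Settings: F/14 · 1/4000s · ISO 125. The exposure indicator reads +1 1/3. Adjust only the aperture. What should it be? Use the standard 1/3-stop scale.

f/22

Overexposed by 1 1/3 stops → need 1 1/3 stops darker.
Aperture: f/14 → f/16 → f/18 → f/20 → f/22.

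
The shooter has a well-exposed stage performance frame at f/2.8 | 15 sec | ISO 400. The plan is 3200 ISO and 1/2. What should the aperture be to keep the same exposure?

f/1.4

ISO: 400 → 800 → 1600 → 3200 — 3 stops raised (brighter).
Shutter speed: 15 → 8 → 4 → 2 → 1 → 1/2 — 5 stops faster (darker).
Net change so far: 2 stops darker. Offset with the aperture: f/2.8 → f/2 → f/1.4.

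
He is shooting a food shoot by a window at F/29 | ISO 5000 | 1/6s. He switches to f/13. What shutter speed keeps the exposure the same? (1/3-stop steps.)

1/30s

Aperture: f/29 → f/25 → f/22 → f/20 → f/18 → f/16 → f/14 → f/13 — 2 1/3 stops opened up (brighter).
Need 2 1/3 stops darker from the shutter speed: 1/6 → 1/8 → 1/10 → 1/13 → 1/15 → 1/20 → 1/25 → 1/30.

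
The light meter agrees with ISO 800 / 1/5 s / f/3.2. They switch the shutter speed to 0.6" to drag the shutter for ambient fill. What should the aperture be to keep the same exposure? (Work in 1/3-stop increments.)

f/5.6

Shutter speed: 1/5 → 1/4 → 0.3 → 0.4 → 0.5 → 0.6 — 1 2/3 stops longer (brighter).
Need 1 2/3 stops darker from the aperture: f/3.2 → f/3.5 → f/4 → f/4.5 → f/5 → f/5.6.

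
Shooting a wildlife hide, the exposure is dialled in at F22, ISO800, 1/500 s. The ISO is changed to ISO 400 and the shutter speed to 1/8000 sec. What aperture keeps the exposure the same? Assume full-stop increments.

ISO: 800 → 400 — 1 stop lower (darker).
Shutter speed: 1/500 → 1/1000 → 1/2000 → 1/4000 → 1/8000 — 4 stops faster (darker).
Net change so far: 5 stops darker. Offset with the aperture: f/22 → f/16 → f/11 → f/8 → f/5.6 → f/4.

f/4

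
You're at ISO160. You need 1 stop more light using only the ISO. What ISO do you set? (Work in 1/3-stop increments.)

ISO: 160 → 200 → 250 → 320 — 1 stop higher (brighter).

ISO 320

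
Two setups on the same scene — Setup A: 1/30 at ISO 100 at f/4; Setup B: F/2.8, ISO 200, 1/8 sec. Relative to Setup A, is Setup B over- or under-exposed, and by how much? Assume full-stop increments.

Aperture: f/4 → f/2.8 — 1 stop larger aperture (brighter).
Shutter speed: 1/30 → 1/15 → 1/8 — 2 stops longer (brighter).
ISO: 100 → 200 — 1 stop raised (brighter).
Net: +1 +2 +1 = +4 stops.

4 stops brighter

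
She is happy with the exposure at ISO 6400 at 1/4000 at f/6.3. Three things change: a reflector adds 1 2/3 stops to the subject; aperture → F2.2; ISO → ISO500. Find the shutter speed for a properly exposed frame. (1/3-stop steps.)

1/8000s

Scene light: 1 2/3 stops brighter.
Aperture: f/6.3 → f/5.6 → f/5 → f/4.5 → f/4 → f/3.5 → f/3.2 → f/2.8 → f/2.5 → f/2.2 — 3 stops larger aperture (brighter).
ISO: 6400 → 5000 → 4000 → 3200 → 2500 → 2000 → 1600 → 1250 → 1000 → 800 → 640 → 500 — 3 2/3 stops lower (darker).
Net so far: 1 stop brighter. Shutter speed: 1/4000 → 1/5000 → 1/6400 → 1/8000.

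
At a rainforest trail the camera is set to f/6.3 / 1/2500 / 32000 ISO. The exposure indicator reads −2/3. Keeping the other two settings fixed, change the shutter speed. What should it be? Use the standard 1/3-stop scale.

Underexposed by 2/3 stop → need 2/3 stop brighter.
Shutter speed: 1/2500 → 1/2000 → 1/1600.

1/1600s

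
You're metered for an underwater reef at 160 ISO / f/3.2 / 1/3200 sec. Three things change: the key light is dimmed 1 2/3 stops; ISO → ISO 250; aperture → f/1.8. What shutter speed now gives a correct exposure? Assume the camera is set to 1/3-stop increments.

Scene light: 1 2/3 stops darker.
ISO: 160 → 200 → 250 — 2/3 stop raised (brighter).
Aperture: f/3.2 → f/2.8 → f/2.5 → f/2.2 → f/2 → f/1.8 — 1 2/3 stops wider (brighter).
Net so far: 2/3 stop brighter. Shutter speed: 1/3200 → 1/4000 → 1/5000.

1/5000s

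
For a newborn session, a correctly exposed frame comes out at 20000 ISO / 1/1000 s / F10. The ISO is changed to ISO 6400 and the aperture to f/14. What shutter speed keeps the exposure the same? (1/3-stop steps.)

1/160s

ISO: 20000 → 16000 → 12800 → 10000 → 8000 → 6400 — 1 2/3 stops dropped (darker).
Aperture: f/10 → f/11 → f/13 → f/14 — 1 stop stopped down (darker).
Net change so far: 2 2/3 stops darker. Offset with the shutter speed: 1/1000 → 1/800 → 1/640 → 1/500 → 1/400 → 1/320 → 1/250 → 1/200 → 1/160.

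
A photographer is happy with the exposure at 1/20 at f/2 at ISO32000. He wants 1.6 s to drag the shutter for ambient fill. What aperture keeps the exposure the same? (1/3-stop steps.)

f/11

Shutter speed: 1/20 → 1/15 → 1/13 → 1/10 → 1/8 → 1/6 → 1/5 → 1/4 → 0.3 → 0.4 → 0.5 → 0.6 → 0.8 → 1 → 1.3 → 1.6 — 5 stops slower (brighter).
Need 5 stops darker from the aperture: f/2 → f/2.2 → f/2.5 → f/2.8 → f/3.2 → f/3.5 → f/4 → f/4.5 → f/5 → f/5.6 → f/6.3 → f/7.1 → f/8 → f/9 → f/10 → f/11.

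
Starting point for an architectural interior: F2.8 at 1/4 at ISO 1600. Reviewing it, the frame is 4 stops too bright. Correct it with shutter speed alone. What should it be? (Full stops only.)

1/60s

Overexposed by 4 stops → need 4 stops darker.
Shutter speed: 1/4 → 1/8 → 1/15 → 1/30 → 1/60.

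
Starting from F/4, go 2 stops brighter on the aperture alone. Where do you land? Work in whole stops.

Aperture: f/4 → f/2.8 → f/2 — 2 stops wider (brighter).

f/2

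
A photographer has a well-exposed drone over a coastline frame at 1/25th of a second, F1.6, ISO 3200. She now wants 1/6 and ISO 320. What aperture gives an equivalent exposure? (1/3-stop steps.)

Shutter speed: 1/25 → 1/20 → 1/15 → 1/13 → 1/10 → 1/8 → 1/6 — 2 stops slower (brighter).
ISO: 3200 → 2500 → 2000 → 1600 → 1250 → 1000 → 800 → 640 → 500 → 400 → 320 — 3 1/3 stops lower (darker).
Net change so far: 1 1/3 stops darker. Offset with the aperture: f/1.6 → f/1.4 → f/1.2 → f/1.1 → f/1.0.

f/1.0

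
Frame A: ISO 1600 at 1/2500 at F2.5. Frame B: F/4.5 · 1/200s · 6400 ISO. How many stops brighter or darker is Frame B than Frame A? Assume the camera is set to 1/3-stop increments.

4 stops brighter

Aperture: f/2.5 → f/2.8 → f/3.2 → f/3.5 → f/4 → f/4.5 — 1 2/3 stops smaller aperture (darker).
Shutter speed: 1/2500 → 1/2000 → 1/1600 → 1/1250 → 1/1000 → 1/800 → 1/640 → 1/500 → 1/400 → 1/320 → 1/250 → 1/200 — 3 2/3 stops slower (brighter).
ISO: 1600 → 2000 → 2500 → 3200 → 4000 → 5000 → 6400 — 2 stops raised (brighter).
Net: −1 2/3 +3 2/3 +2 = +4 stops.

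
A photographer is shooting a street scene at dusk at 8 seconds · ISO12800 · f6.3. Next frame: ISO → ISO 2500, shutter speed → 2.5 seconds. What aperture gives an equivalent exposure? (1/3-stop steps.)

f/1.6

ISO: 12800 → 10000 → 8000 → 6400 → 5000 → 4000 → 3200 → 2500 — 2 1/3 stops dropped (darker).
Shutter speed: 8 → 6 → 5 → 4 → 3.2 → 2.5 — 1 2/3 stops faster (darker).
Net change so far: 4 stops darker. Offset with the aperture: f/6.3 → f/5.6 → f/5 → f/4.5 → f/4 → f/3.5 → f/3.2 → f/2.8 → f/2.5 → f/2.2 → f/2 → f/1.8 → f/1.6.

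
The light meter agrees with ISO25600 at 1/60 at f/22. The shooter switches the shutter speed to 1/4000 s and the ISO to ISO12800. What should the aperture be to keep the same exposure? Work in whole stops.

f/2

Shutter speed: 1/60 → 1/125 → 1/250 → 1/500 → 1/1000 → 1/2000 → 1/4000 — 6 stops shorter (darker).
ISO: 25600 → 12800 — 1 stop lower (darker).
Net change so far: 7 stops darker. Offset with the aperture: f/22 → f/16 → f/11 → f/8 → f/5.6 → f/4 → f/2.8 → f/2.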